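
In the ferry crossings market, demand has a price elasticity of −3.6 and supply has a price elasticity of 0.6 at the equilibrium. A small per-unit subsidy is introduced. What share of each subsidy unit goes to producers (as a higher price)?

For a small subsidy around the equilibrium, the benefit split depends on the relative slopes, which at a point are proportional to the elasticities.
Buyer share = εs/(εs + |εd|) = 0.6/(0.6 + 3.6) = 1/7; seller share = |εd|/(εs + |εd|) = 6/7.
So producers capture 6/7 of the subsidy.

Producer share = 6/7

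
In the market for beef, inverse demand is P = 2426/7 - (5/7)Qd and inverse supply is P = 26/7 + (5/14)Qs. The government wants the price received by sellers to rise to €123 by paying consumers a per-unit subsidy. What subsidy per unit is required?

Required subsidy s = €15 per unit

At a seller price of 123, quantity supplied is -10.4 + 2.8·123 = 334.
Buyers absorb 334 only when they pay Pb = 2426/7 − (5/7)·334 = 108.
s = Ps − Pb = 123 − 108 = 15.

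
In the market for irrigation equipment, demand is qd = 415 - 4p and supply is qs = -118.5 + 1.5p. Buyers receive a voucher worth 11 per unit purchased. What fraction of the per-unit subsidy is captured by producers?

Pre-subsidy: 415 - 4p = -118.5 + 1.5p gives p* = 97, q* = 27.
With the rebate, buyers effectively pay pb = ps − 11, where ps is the price sellers receive.
Demand in terms of ps becomes qd = 415 − 4(ps − 11) = 459 - 4ps. Setting this equal to supply: 459 - 4ps = -118.5 + 1.5ps, so ps = 105.
Buyers pay pb = 105 − 11 = 94; q' = -118.5 + 1.5·105 = 39.
Buyers' price falls by p* − pb = 97 − 94 = 3; sellers' price rises by ps − p* = 105 − 97 = 8.
So producers capture 8/11 = 8/11 of each unit of subsidy.

Producer share = 8/11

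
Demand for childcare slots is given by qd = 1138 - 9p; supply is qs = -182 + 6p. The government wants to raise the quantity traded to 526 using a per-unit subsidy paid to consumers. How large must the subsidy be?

At q = 526, invert demand for the buyer price: pb = (1138 − 526)/9 = 68; invert supply for the seller price: ps = (526 − (-182))/6 = 118.
The subsidy must fill the gap: s = ps − pb = 118 − 68 = 50.

Required subsidy s = 50 per unit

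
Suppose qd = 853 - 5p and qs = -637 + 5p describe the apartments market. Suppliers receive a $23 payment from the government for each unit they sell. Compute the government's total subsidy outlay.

Government cost = $3806.5

Pre-subsidy: 853 - 5p = -637 + 5p gives p* = 149, q* = 108.
With the subsidy, sellers receive ps = pb + 23 for each unit, where pb is the price buyers pay.
Supply in terms of pb becomes qs = -637 + 5(pb + 23) = -522 + 5pb. Setting this equal to demand: 853 - 5pb = -522 + 5pb, so pb = 137.5.
Sellers receive ps = 137.5 + 23 = 160.5; q' = 853 − 5·137.5 = 165.5.
Government outlay = subsidy × quantity = 23 × 165.5 = 3806.5.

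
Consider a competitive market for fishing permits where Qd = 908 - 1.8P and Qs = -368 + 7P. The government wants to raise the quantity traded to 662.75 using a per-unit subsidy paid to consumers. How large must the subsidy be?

At Q = 662.75, invert demand for the buyer price: Pb = (908 − 662.75)/1.8 = 136.25; invert supply for the seller price: Ps = (662.75 − (-368))/7 = 147.25.
The subsidy must fill the gap: s = Ps − Pb = 147.25 − 136.25 = 11.

Required subsidy s = 11 per unit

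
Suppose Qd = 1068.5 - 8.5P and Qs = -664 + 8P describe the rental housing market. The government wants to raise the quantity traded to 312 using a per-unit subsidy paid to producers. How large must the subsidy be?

Required subsidy s = 33 per unit

At Q = 312, invert demand for the buyer price: Pb = (1068.5 − 312)/8.5 = 89; invert supply for the seller price: Ps = (312 − (-664))/8 = 122.
The subsidy must fill the gap: s = Ps − Pb = 122 − 89 = 33.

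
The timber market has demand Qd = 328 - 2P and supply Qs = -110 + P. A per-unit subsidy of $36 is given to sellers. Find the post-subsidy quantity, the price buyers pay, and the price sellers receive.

Q' = 60; buyers pay $134; sellers receive $170

Pre-subsidy: 328 - 2P = -110 + P gives P* = 146, Q* = 36.
With the subsidy, sellers receive Ps = Pb + 36 for each unit, where Pb is the price buyers pay.
Supply in terms of Pb becomes Qs = -110 + 1(Pb + 36) = -74 + Pb. Setting this equal to demand: 328 - 2Pb = -74 + Pb, so Pb = 134.
Sellers receive Ps = 134 + 36 = 170; Q' = 328 − 2·134 = 60.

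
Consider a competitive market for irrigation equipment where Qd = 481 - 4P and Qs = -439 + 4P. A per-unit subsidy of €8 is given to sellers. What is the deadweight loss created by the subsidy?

Pre-subsidy: 481 - 4P = -439 + 4P gives P* = 115, Q* = 21.
With the subsidy, sellers receive Ps = Pb + 8 for each unit, where Pb is the price buyers pay.
Supply in terms of Pb becomes Qs = -439 + 4(Pb + 8) = -407 + 4Pb. Setting this equal to demand: 481 - 4Pb = -407 + 4Pb, so Pb = 111.
Sellers receive Ps = 111 + 8 = 119; Q' = 481 − 4·111 = 37.
The subsidy expands output by 37 − 21 = 16 past the efficient level; on those units the gap between marginal cost and willingness to pay runs from 0 up to 8.
DWL = ½ × 8 × 16 = 64.

Deadweight loss = €64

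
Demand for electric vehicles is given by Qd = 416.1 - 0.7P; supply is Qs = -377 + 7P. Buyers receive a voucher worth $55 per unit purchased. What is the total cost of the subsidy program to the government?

Government cost = $20845

Pre-subsidy: 416.1 - 0.7P = -377 + 7P gives P* = 103, Q* = 344.
With the rebate, buyers effectively pay Pb = Ps − 55, where Ps is the price sellers receive.
Demand in terms of Ps becomes Qd = 416.1 − 0.7(Ps − 55) = 454.6 - 0.7Ps. Setting this equal to supply: 454.6 - 0.7Ps = -377 + 7Ps, so Ps = 108.
Buyers pay Pb = 108 − 55 = 53; Q' = -377 + 7·108 = 379.
Government outlay = subsidy × quantity = 55 × 379 = 20845.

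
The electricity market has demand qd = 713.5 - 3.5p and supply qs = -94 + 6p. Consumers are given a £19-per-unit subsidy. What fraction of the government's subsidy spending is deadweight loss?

Pre-subsidy: 713.5 - 3.5p = -94 + 6p gives p* = 85, q* = 416.
With the rebate, buyers effectively pay pb = ps − 19, where ps is the price sellers receive.
Demand in terms of ps becomes qd = 713.5 − 3.5(ps − 19) = 780 - 3.5ps. Setting this equal to supply: 780 - 3.5ps = -94 + 6ps, so ps = 92.
Buyers pay pb = 92 − 19 = 73; q' = -94 + 6·92 = 458.
ΔCS = ½(416 + 458)(85 − 73) = 5244; ΔPS = ½(416 + 458)(92 − 85) = 3059.
Government spending = 19 × 458 = 8702.
DWL = ½ × 19 × (458 − 416) = 399; fraction = 399 / 8702 = 21/458.

DWL / government spending = 21/458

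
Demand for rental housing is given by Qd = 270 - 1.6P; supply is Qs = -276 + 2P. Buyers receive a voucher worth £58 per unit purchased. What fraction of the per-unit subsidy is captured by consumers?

Consumer share = 5/9

Pre-subsidy: 270 - 1.6P = -276 + 2P gives P* = 455/3, Q* = 82/3.
With the rebate, buyers effectively pay Pb = Ps − 58, where Ps is the price sellers receive.
Demand in terms of Ps becomes Qd = 270 − 1.6(Ps − 58) = 362.8 - 1.6Ps. Setting this equal to supply: 362.8 - 1.6Ps = -276 + 2Ps, so Ps = 1597/9.
Buyers pay Pb = 1597/9 − 58 = 1075/9; Q' = -276 + 2·(1597/9) = 710/9.
Buyers' price falls by P* − Pb = 455/3 − 1075/9 = 290/9; sellers' price rises by Ps − P* = 1597/9 − 455/3 = 232/9.
So consumers capture (290/9)/58 = 5/9 of each unit of subsidy.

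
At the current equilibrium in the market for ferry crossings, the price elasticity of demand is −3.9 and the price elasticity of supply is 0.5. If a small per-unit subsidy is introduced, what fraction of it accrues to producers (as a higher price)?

For a small subsidy around the equilibrium, the benefit split depends on the relative slopes, which at a point are proportional to the elasticities.
Buyer share = εs/(εs + |εd|) = 0.5/(0.5 + 3.9) = 5/44; seller share = |εd|/(εs + |εd|) = 39/44.
So producers capture 39/44 of the subsidy.

Producer share = 39/44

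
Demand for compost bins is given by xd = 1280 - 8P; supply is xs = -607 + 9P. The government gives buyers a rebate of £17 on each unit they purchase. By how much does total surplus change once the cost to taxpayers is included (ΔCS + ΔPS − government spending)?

Pre-subsidy: 1280 - 8P = -607 + 9P gives P* = 111, x* = 392.
With the rebate, buyers effectively pay Pb = Ps − 17, where Ps is the price sellers receive.
Demand in terms of Ps becomes xd = 1280 − 8(Ps − 17) = 1416 - 8Ps. Setting this equal to supply: 1416 - 8Ps = -607 + 9Ps, so Ps = 119.
Buyers pay Pb = 119 − 17 = 102; x' = -607 + 9·119 = 464.
ΔCS = ½(392 + 464)(111 − 102) = 3852; ΔPS = ½(392 + 464)(119 − 111) = 3424.
Government spending = 17 × 464 = 7888.
Net change = 3852 + 3424 − 7888 = -612. The loss equals the DWL triangle ½·17·72.

Net change in total surplus = -£612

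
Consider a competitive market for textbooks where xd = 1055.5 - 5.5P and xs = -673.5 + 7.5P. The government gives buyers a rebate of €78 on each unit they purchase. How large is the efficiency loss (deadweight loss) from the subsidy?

Pre-subsidy: 1055.5 - 5.5P = -673.5 + 7.5P gives P* = 133, x* = 324.
With the rebate, buyers effectively pay Pb = Ps − 78, where Ps is the price sellers receive.
Demand in terms of Ps becomes xd = 1055.5 − 5.5(Ps − 78) = 1484.5 - 5.5Ps. Setting this equal to supply: 1484.5 - 5.5Ps = -673.5 + 7.5Ps, so Ps = 166.
Buyers pay Pb = 166 − 78 = 88; x' = -673.5 + 7.5·166 = 571.5.
The subsidy expands output by 571.5 − 324 = 247.5 past the efficient level; on those units the gap between marginal cost and willingness to pay runs from 0 up to 78.
DWL = ½ × 78 × 247.5 = 9652.5.

Deadweight loss = €9652.5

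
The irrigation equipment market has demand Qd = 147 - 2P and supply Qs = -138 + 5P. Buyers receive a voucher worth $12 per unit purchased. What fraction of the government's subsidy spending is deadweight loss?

Pre-subsidy: 147 - 2P = -138 + 5P gives P* = 285/7, Q* = 459/7.
With the rebate, buyers effectively pay Pb = Ps − 12, where Ps is the price sellers receive.
Demand in terms of Ps becomes Qd = 147 − 2(Ps − 12) = 171 - 2Ps. Setting this equal to supply: 171 - 2Ps = -138 + 5Ps, so Ps = 309/7.
Buyers pay Pb = 309/7 − 12 = 225/7; Q' = -138 + 5·(309/7) = 579/7.
ΔCS = ½(459/7 + 579/7)(285/7 − 225/7) = 31140/49; ΔPS = ½(459/7 + 579/7)(309/7 − 285/7) = 12456/49.
Government spending = 12 × 579/7 = 6948/7.
DWL = ½ × 12 × (579/7 − 459/7) = 720/7; fraction = (720/7) / (6948/7) = 20/193.

DWL / government spending = 20/193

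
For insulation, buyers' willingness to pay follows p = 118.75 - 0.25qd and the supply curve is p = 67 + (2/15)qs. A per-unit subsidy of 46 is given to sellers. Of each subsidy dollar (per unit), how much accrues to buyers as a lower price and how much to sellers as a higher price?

Pre-subsidy: 118.75 - 0.25q = 67 + (2/15)q gives q* = 135 and p* = 85.
With the subsidy, sellers receive ps = pb + 46 for each unit, where pb is the price buyers pay.
On the curves, pb = 118.75 - 0.25q and ps = 67 + (2/15)q; the wedge ps − pb = 46 gives 67 + (2/15)q − (118.75 - 0.25q) = 46, so q' = 255.
Then pb = 118.75 − 0.25·255 = 55 and ps = 67 + (2/15)·255 = 101.
Buyers' price falls by p* − pb = 85 − 55 = 30; sellers' price rises by ps − p* = 101 − 85 = 16.

Buyers gain 30 per unit; sellers gain 16 per unit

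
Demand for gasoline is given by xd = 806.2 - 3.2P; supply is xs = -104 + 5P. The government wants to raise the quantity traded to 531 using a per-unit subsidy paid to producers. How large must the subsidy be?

Required subsidy s = 41 per unit

At x = 531, invert demand for the buyer price: Pb = (806.2 − 531)/3.2 = 86; invert supply for the seller price: Ps = (531 − (-104))/5 = 127.
The subsidy must fill the gap: s = Ps − Pb = 127 − 86 = 41.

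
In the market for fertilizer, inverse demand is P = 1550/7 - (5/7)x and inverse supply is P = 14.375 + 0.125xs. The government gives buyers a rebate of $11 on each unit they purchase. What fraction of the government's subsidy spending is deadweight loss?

Pre-subsidy: 1550/7 - (5/7)x = 14.375 + 0.125x gives x* = 11595/47 and P* = 2125/47.
With the rebate, buyers effectively pay Pb = Ps − 11, where Ps is the price sellers receive.
On the curves, Pb = 1550/7 - (5/7)x and Ps = 14.375 + 0.125x; the wedge Ps − Pb = 11 gives 14.375 + 0.125x − (1550/7 - (5/7)x) = 11, so x' = 12211/47.
Then Pb = 1550/7 − (5/7)·(12211/47) = 1685/47 and Ps = 14.375 + 0.125·(12211/47) = 2202/47.
ΔCS = ½(11595/47 + 12211/47)(2125/47 − 1685/47) = 5237320/2209; ΔPS = ½(11595/47 + 12211/47)(2202/47 − 2125/47) = 916531/2209.
Government spending = 11 × 12211/47 = 134321/47.
DWL = ½ × 11 × (12211/47 − 11595/47) = 3388/47; fraction = (3388/47) / (134321/47) = 308/12211.

DWL / government spending = 308/12211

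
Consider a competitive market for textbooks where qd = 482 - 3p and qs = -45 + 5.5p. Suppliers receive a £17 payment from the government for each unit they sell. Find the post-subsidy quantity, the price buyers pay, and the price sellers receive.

Pre-subsidy: 482 - 3p = -45 + 5.5p gives p* = 62, q* = 296.
With the subsidy, sellers receive ps = pb + 17 for each unit, where pb is the price buyers pay.
Supply in terms of pb becomes qs = -45 + 5.5(pb + 17) = 48.5 + 5.5pb. Setting this equal to demand: 482 - 3pb = 48.5 + 5.5pb, so pb = 51.
Sellers receive ps = 51 + 17 = 68; q' = 482 − 3·51 = 329.

q' = 329; buyers pay £51; sellers receive £68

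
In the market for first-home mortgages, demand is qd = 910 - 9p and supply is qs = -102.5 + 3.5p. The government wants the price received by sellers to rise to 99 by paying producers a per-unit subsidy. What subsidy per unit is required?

Required subsidy s = 25 per unit

At a seller price of 99, quantity supplied is -102.5 + 3.5·99 = 244.
Buyers absorb 244 only when they pay pb with 910 − 9·pb = 244, i.e. pb = 74.
s = ps − pb = 99 − 74 = 25.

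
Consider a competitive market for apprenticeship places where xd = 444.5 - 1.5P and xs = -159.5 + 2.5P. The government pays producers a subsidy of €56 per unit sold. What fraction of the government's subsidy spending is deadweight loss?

DWL / government spending = 105/1082

Pre-subsidy: 444.5 - 1.5P = -159.5 + 2.5P gives P* = 151, x* = 218.
With the subsidy, sellers receive Ps = Pb + 56 for each unit, where Pb is the price buyers pay.
Supply in terms of Pb becomes xs = -159.5 + 2.5(Pb + 56) = -19.5 + 2.5Pb. Setting this equal to demand: 444.5 - 1.5Pb = -19.5 + 2.5Pb, so Pb = 116.
Sellers receive Ps = 116 + 56 = 172; x' = 444.5 − 1.5·116 = 270.5.
ΔCS = ½(218 + 270.5)(151 − 116) = 8548.75; ΔPS = ½(218 + 270.5)(172 − 151) = 5129.25.
Government spending = 56 × 270.5 = 15148.
DWL = ½ × 56 × (270.5 − 218) = 1470; fraction = 1470 / 15148 = 105/1082.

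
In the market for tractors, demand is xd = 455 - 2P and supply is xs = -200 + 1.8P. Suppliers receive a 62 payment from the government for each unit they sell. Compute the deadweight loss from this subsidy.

Pre-subsidy: 455 - 2P = -200 + 1.8P gives P* = 3275/19, x* = 2095/19.
With the subsidy, sellers receive Ps = Pb + 62 for each unit, where Pb is the price buyers pay.
Supply in terms of Pb becomes xs = -200 + 1.8(Pb + 62) = -88.4 + 1.8Pb. Setting this equal to demand: 455 - 2Pb = -88.4 + 1.8Pb, so Pb = 143.
Sellers receive Ps = 143 + 62 = 205; x' = 455 − 2·143 = 169.
The subsidy expands output by 169 − 2095/19 = 1116/19 past the efficient level; on those units the gap between marginal cost and willingness to pay runs from 0 up to 62.
DWL = ½ × 62 × 1116/19 = 34596/19.

Deadweight loss = 34596/19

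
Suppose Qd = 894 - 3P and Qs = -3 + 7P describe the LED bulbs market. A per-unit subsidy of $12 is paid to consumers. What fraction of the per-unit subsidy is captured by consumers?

Consumer share = 0.7

Pre-subsidy: 894 - 3P = -3 + 7P gives P* = 89.7, Q* = 624.9.
With the rebate, buyers effectively pay Pb = Ps − 12, where Ps is the price sellers receive.
Demand in terms of Ps becomes Qd = 894 − 3(Ps − 12) = 930 - 3Ps. Setting this equal to supply: 930 - 3Ps = -3 + 7Ps, so Ps = 93.3.
Buyers pay Pb = 93.3 − 12 = 81.3; Q' = -3 + 7·93.3 = 650.1.
Buyers' price falls by P* − Pb = 89.7 − 81.3 = 8.4; sellers' price rises by Ps − P* = 93.3 − 89.7 = 3.6.
So consumers capture 8.4/12 = 0.7 of each unit of subsidy.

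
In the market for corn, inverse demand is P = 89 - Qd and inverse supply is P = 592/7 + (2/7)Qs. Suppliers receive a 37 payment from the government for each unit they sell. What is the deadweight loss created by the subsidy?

Pre-subsidy: 89 - Q = 592/7 + (2/7)Q gives Q* = 31/9 and P* = 770/9.
With the subsidy, sellers receive Ps = Pb + 37 for each unit, where Pb is the price buyers pay.
On the curves, Pb = 89 - Q and Ps = 592/7 + (2/7)Q; the wedge Ps − Pb = 37 gives 592/7 + (2/7)Q − (89 - Q) = 37, so Q' = 290/9.
Then Pb = 89 − 1·(290/9) = 511/9 and Ps = 592/7 + (2/7)·(290/9) = 844/9.
The subsidy expands output by 290/9 − 31/9 = 259/9 past the efficient level; on those units the gap between marginal cost and willingness to pay runs from 0 up to 37.
DWL = ½ × 37 × 259/9 = 9583/18.

Deadweight loss = 9583/18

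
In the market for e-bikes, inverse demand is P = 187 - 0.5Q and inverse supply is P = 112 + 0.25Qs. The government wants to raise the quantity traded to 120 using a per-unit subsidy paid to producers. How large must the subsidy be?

Required subsidy s = 15 per unit

At Q = 120, from the demand curve buyers pay Pb = 187 − 0.5·120 = 127; from the supply curve sellers need Ps = 112 + 0.25·120 = 142.
The subsidy must fill the gap: s = Ps − Pb = 142 − 127 = 15.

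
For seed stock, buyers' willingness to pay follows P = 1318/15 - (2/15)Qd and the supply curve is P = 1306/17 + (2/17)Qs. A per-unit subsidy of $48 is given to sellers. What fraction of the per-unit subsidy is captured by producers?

Pre-subsidy: 1318/15 - (2/15)Q = 1306/17 + (2/17)Q gives Q* = 44 and P* = 82.
With the subsidy, sellers receive Ps = Pb + 48 for each unit, where Pb is the price buyers pay.
On the curves, Pb = 1318/15 - (2/15)Q and Ps = 1306/17 + (2/17)Q; the wedge Ps − Pb = 48 gives 1306/17 + (2/17)Q − (1318/15 - (2/15)Q) = 48, so Q' = 235.25.
Then Pb = 1318/15 − (2/15)·235.25 = 56.5 and Ps = 1306/17 + (2/17)·235.25 = 104.5.
Buyers' price falls by P* − Pb = 82 − 56.5 = 25.5; sellers' price rises by Ps − P* = 104.5 − 82 = 22.5.
So producers capture 22.5/48 = 0.46875 of each unit of subsidy.

Producer share = 0.46875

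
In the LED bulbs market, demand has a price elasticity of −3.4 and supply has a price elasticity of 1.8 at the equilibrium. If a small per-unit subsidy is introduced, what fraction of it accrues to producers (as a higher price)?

For a small subsidy around the equilibrium, the benefit split depends on the relative slopes, which at a point are proportional to the elasticities.
Buyer share = εs/(εs + |εd|) = 1.8/(1.8 + 3.4) = 9/26; seller share = |εd|/(εs + |εd|) = 17/26.
So producers capture 17/26 of the subsidy.

Producer share = 17/26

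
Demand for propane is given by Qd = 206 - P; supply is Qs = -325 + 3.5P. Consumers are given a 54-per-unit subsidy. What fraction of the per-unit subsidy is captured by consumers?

Consumer share = 7/9

Pre-subsidy: 206 - P = -325 + 3.5P gives P* = 118, Q* = 88.
With the rebate, buyers effectively pay Pb = Ps − 54, where Ps is the price sellers receive.
Demand in terms of Ps becomes Qd = 206 − 1(Ps − 54) = 260 - Ps. Setting this equal to supply: 260 - Ps = -325 + 3.5Ps, so Ps = 130.
Buyers pay Pb = 130 − 54 = 76; Q' = -325 + 3.5·130 = 130.
Buyers' price falls by P* − Pb = 118 − 76 = 42; sellers' price rises by Ps − P* = 130 − 118 = 12.
So consumers capture 42/54 = 7/9 of each unit of subsidy.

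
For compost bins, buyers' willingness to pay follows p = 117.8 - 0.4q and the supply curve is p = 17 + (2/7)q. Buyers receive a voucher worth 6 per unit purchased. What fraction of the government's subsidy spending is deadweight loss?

DWL / government spending = 5/178

Pre-subsidy: 117.8 - 0.4q = 17 + (2/7)q gives q* = 147 and p* = 59.
With the rebate, buyers effectively pay pb = ps − 6, where ps is the price sellers receive.
On the curves, pb = 117.8 - 0.4q and ps = 17 + (2/7)q; the wedge ps − pb = 6 gives 17 + (2/7)q − (117.8 - 0.4q) = 6, so q' = 155.75.
Then pb = 117.8 − 0.4·155.75 = 55.5 and ps = 17 + (2/7)·155.75 = 61.5.
ΔCS = ½(147 + 155.75)(59 − 55.5) = 529.8125; ΔPS = ½(147 + 155.75)(61.5 − 59) = 378.4375.
Government spending = 6 × 155.75 = 934.5.
DWL = ½ × 6 × (155.75 − 147) = 26.25; fraction = 26.25 / 934.5 = 5/178.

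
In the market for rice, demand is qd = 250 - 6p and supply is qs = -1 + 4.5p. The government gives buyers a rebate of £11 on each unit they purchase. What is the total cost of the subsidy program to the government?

Government cost = 10384/7

Pre-subsidy: 250 - 6p = -1 + 4.5p gives p* = 502/21, q* = 746/7.
With the rebate, buyers effectively pay pb = ps − 11, where ps is the price sellers receive.
Demand in terms of ps becomes qd = 250 − 6(ps − 11) = 316 - 6ps. Setting this equal to supply: 316 - 6ps = -1 + 4.5ps, so ps = 634/21.
Buyers pay pb = 634/21 − 11 = 403/21; q' = -1 + 4.5·(634/21) = 944/7.
Government outlay = subsidy × quantity = 11 × 944/7 = 10384/7.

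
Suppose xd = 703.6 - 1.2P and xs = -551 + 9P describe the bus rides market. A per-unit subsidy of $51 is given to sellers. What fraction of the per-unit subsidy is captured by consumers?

Consumer share = 15/17

Pre-subsidy: 703.6 - 1.2P = -551 + 9P gives P* = 123, x* = 556.
With the subsidy, sellers receive Ps = Pb + 51 for each unit, where Pb is the price buyers pay.
Supply in terms of Pb becomes xs = -551 + 9(Pb + 51) = -92 + 9Pb. Setting this equal to demand: 703.6 - 1.2Pb = -92 + 9Pb, so Pb = 78.
Sellers receive Ps = 78 + 51 = 129; x' = 703.6 − 1.2·78 = 610.
Buyers' price falls by P* − Pb = 123 − 78 = 45; sellers' price rises by Ps − P* = 129 − 123 = 6.
So consumers capture 45/51 = 15/17 of each unit of subsidy.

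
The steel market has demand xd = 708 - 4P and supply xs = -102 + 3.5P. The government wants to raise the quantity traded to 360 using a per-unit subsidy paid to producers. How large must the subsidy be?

At x = 360, invert demand for the buyer price: Pb = (708 − 360)/4 = 87; invert supply for the seller price: Ps = (360 − (-102))/3.5 = 132.
The subsidy must fill the gap: s = Ps − Pb = 132 − 87 = 45.

Required subsidy s = 45 per unit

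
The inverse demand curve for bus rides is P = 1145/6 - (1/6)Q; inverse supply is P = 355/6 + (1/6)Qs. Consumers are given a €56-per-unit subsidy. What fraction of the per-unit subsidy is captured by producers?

Pre-subsidy: 1145/6 - (1/6)Q = 355/6 + (1/6)Q gives Q* = 395 and P* = 125.
With the rebate, buyers effectively pay Pb = Ps − 56, where Ps is the price sellers receive.
On the curves, Pb = 1145/6 - (1/6)Q and Ps = 355/6 + (1/6)Q; the wedge Ps − Pb = 56 gives 355/6 + (1/6)Q − (1145/6 - (1/6)Q) = 56, so Q' = 563.
Then Pb = 1145/6 − (1/6)·563 = 97 and Ps = 355/6 + (1/6)·563 = 153.
Buyers' price falls by P* − Pb = 125 − 97 = 28; sellers' price rises by Ps − P* = 153 − 125 = 28.
So producers capture 28/56 = 0.5 of each unit of subsidy.

Producer share = 0.5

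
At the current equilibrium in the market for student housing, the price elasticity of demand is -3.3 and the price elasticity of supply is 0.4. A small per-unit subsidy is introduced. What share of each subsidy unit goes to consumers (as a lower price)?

For a small subsidy around the equilibrium, the benefit split depends on the relative slopes, which at a point are proportional to the elasticities.
Buyer share = εs/(εs + |εd|) = 0.4/(0.4 + 3.3) = 4/37; seller share = |εd|/(εs + |εd|) = 33/37.

Consumer share = 4/37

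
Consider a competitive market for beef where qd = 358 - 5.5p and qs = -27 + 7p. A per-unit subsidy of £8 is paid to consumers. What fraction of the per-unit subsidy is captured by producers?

Pre-subsidy: 358 - 5.5p = -27 + 7p gives p* = 30.8, q* = 188.6.
With the rebate, buyers effectively pay pb = ps − 8, where ps is the price sellers receive.
Demand in terms of ps becomes qd = 358 − 5.5(ps − 8) = 402 - 5.5ps. Setting this equal to supply: 402 - 5.5ps = -27 + 7ps, so ps = 34.32.
Buyers pay pb = 34.32 − 8 = 26.32; q' = -27 + 7·34.32 = 213.24.
Buyers' price falls by p* − pb = 30.8 − 26.32 = 4.48; sellers' price rises by ps − p* = 34.32 − 30.8 = 3.52.
So producers capture 3.52/8 = 0.44 of each unit of subsidy.

Producer share = 0.44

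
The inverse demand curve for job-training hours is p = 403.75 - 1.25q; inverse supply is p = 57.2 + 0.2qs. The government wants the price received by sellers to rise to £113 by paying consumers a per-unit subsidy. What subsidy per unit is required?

At a seller price of 113, quantity supplied is -286 + 5·113 = 279.
Buyers absorb 279 only when they pay pb = 403.75 − 1.25·279 = 55.
s = ps − pb = 113 − 55 = 58.

Required subsidy s = £58 per unit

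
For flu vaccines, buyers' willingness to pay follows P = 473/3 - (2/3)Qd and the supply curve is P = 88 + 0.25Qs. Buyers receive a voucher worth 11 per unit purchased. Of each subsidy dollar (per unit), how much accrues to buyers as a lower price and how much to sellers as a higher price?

Pre-subsidy: 473/3 - (2/3)Q = 88 + 0.25Q gives Q* = 76 and P* = 107.
With the rebate, buyers effectively pay Pb = Ps − 11, where Ps is the price sellers receive.
On the curves, Pb = 473/3 - (2/3)Q and Ps = 88 + 0.25Q; the wedge Ps − Pb = 11 gives 88 + 0.25Q − (473/3 - (2/3)Q) = 11, so Q' = 88.
Then Pb = 473/3 − (2/3)·88 = 99 and Ps = 88 + 0.25·88 = 110.
Buyers' price falls by P* − Pb = 107 − 99 = 8; sellers' price rises by Ps − P* = 110 − 107 = 3.

Buyers gain 8 per unit; sellers gain 3 per unit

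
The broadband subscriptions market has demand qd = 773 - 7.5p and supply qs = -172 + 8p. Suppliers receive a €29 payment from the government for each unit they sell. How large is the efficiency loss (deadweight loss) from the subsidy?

Deadweight loss = 50460/31

Pre-subsidy: 773 - 7.5p = -172 + 8p gives p* = 1890/31, q* = 9788/31.
With the subsidy, sellers receive ps = pb + 29 for each unit, where pb is the price buyers pay.
Supply in terms of pb becomes qs = -172 + 8(pb + 29) = 60 + 8pb. Setting this equal to demand: 773 - 7.5pb = 60 + 8pb, so pb = 46.
Sellers receive ps = 46 + 29 = 75; q' = 773 − 7.5·46 = 428.
The subsidy expands output by 428 − 9788/31 = 3480/31 past the efficient level; on those units the gap between marginal cost and willingness to pay runs from 0 up to 29.
DWL = ½ × 29 × 3480/31 = 50460/31.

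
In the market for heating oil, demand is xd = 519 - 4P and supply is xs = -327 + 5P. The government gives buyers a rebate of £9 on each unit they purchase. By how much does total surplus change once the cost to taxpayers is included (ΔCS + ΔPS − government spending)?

Net change in total surplus = -£90

Pre-subsidy: 519 - 4P = -327 + 5P gives P* = 94, x* = 143.
With the rebate, buyers effectively pay Pb = Ps − 9, where Ps is the price sellers receive.
Demand in terms of Ps becomes xd = 519 − 4(Ps − 9) = 555 - 4Ps. Setting this equal to supply: 555 - 4Ps = -327 + 5Ps, so Ps = 98.
Buyers pay Pb = 98 − 9 = 89; x' = -327 + 5·98 = 163.
ΔCS = ½(143 + 163)(94 − 89) = 765; ΔPS = ½(143 + 163)(98 − 94) = 612.
Government spending = 9 × 163 = 1467.
Net change = 765 + 612 − 1467 = -90. The loss equals the DWL triangle ½·9·20.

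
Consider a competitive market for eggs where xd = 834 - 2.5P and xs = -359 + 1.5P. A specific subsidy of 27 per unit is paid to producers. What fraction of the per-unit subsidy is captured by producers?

Producer share = 0.625

Pre-subsidy: 834 - 2.5P = -359 + 1.5P gives P* = 298.25, x* = 88.375.
With the subsidy, sellers receive Ps = Pb + 27 for each unit, where Pb is the price buyers pay.
Supply in terms of Pb becomes xs = -359 + 1.5(Pb + 27) = -318.5 + 1.5Pb. Setting this equal to demand: 834 - 2.5Pb = -318.5 + 1.5Pb, so Pb = 288.125.
Sellers receive Ps = 288.125 + 27 = 315.125; x' = 834 − 2.5·288.125 = 113.6875.
Buyers' price falls by P* − Pb = 298.25 − 288.125 = 10.125; sellers' price rises by Ps − P* = 315.125 − 298.25 = 16.875.
So producers capture 16.875/27 = 0.625 of each unit of subsidy.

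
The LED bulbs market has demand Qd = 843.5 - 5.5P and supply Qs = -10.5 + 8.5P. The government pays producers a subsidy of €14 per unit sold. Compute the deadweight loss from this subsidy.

Deadweight loss = €327.25

Pre-subsidy: 843.5 - 5.5P = -10.5 + 8.5P gives P* = 61, Q* = 508.
With the subsidy, sellers receive Ps = Pb + 14 for each unit, where Pb is the price buyers pay.
Supply in terms of Pb becomes Qs = -10.5 + 8.5(Pb + 14) = 108.5 + 8.5Pb. Setting this equal to demand: 843.5 - 5.5Pb = 108.5 + 8.5Pb, so Pb = 52.5.
Sellers receive Ps = 52.5 + 14 = 66.5; Q' = 843.5 − 5.5·52.5 = 554.75.
The subsidy expands output by 554.75 − 508 = 46.75 past the efficient level; on those units the gap between marginal cost and willingness to pay runs from 0 up to 14.
DWL = ½ × 14 × 46.75 = 327.25.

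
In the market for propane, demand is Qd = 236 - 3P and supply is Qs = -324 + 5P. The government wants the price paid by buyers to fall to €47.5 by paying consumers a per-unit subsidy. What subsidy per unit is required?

Required subsidy s = €36 per unit

At a buyer price of 47.5, quantity demanded is 236 − 3·47.5 = 93.5.
Sellers supply 93.5 only when they receive Ps with -324 + 5·Ps = 93.5, i.e. Ps = 83.5.
s = Ps − Pb = 83.5 − 47.5 = 36.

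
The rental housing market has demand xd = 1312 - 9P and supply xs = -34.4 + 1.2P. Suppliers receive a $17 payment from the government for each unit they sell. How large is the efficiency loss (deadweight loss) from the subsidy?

Deadweight loss = $153

Pre-subsidy: 1312 - 9P = -34.4 + 1.2P gives P* = 132, x* = 124.
With the subsidy, sellers receive Ps = Pb + 17 for each unit, where Pb is the price buyers pay.
Supply in terms of Pb becomes xs = -34.4 + 1.2(Pb + 17) = -14 + 1.2Pb. Setting this equal to demand: 1312 - 9Pb = -14 + 1.2Pb, so Pb = 130.
Sellers receive Ps = 130 + 17 = 147; x' = 1312 − 9·130 = 142.
The subsidy expands output by 142 − 124 = 18 past the efficient level; on those units the gap between marginal cost and willingness to pay runs from 0 up to 17.
DWL = ½ × 17 × 18 = 153.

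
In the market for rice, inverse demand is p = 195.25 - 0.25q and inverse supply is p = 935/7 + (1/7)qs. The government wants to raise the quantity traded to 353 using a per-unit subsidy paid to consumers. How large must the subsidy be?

At q = 353, from the demand curve buyers pay pb = 195.25 − 0.25·353 = 107; from the supply curve sellers need ps = 935/7 + (1/7)·353 = 184.
The subsidy must fill the gap: s = ps − pb = 184 − 107 = 77.

Required subsidy s = 77 per unit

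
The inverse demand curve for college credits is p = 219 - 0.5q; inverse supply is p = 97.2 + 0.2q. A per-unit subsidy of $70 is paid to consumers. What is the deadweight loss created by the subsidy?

Pre-subsidy: 219 - 0.5q = 97.2 + 0.2q gives q* = 174 and p* = 132.
With the rebate, buyers effectively pay pb = ps − 70, where ps is the price sellers receive.
On the curves, pb = 219 - 0.5q and ps = 97.2 + 0.2q; the wedge ps − pb = 70 gives 97.2 + 0.2q − (219 - 0.5q) = 70, so q' = 274.
Then pb = 219 − 0.5·274 = 82 and ps = 97.2 + 0.2·274 = 152.
The subsidy expands output by 274 − 174 = 100 past the efficient level; on those units the gap between marginal cost and willingness to pay runs from 0 up to 70.
DWL = ½ × 70 × 100 = 3500.

Deadweight loss = $3500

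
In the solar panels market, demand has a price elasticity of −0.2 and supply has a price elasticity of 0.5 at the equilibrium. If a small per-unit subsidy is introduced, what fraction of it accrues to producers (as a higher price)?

For a small subsidy around the equilibrium, the benefit split depends on the relative slopes, which at a point are proportional to the elasticities.
Buyer share = εs/(εs + |εd|) = 0.5/(0.5 + 0.2) = 5/7; seller share = |εd|/(εs + |εd|) = 2/7.
So producers capture 2/7 of the subsidy.

Producer share = 2/7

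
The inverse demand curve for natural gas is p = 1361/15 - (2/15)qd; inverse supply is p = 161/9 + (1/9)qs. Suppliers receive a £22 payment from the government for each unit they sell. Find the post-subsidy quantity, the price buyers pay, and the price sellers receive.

q' = 388; buyers pay £39; sellers receive £61

Pre-subsidy: 1361/15 - (2/15)q = 161/9 + (1/9)q gives q* = 298 and p* = 51.
With the subsidy, sellers receive ps = pb + 22 for each unit, where pb is the price buyers pay.
On the curves, pb = 1361/15 - (2/15)q and ps = 161/9 + (1/9)q; the wedge ps − pb = 22 gives 161/9 + (1/9)q − (1361/15 - (2/15)q) = 22, so q' = 388.
Then pb = 1361/15 − (2/15)·388 = 39 and ps = 161/9 + (1/9)·388 = 61.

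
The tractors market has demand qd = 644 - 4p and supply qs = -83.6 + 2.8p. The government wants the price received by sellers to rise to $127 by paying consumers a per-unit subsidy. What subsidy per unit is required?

Required subsidy s = $34 per unit

At a seller price of 127, quantity supplied is -83.6 + 2.8·127 = 272.
Buyers absorb 272 only when they pay pb with 644 − 4·pb = 272, i.e. pb = 93.
s = ps − pb = 127 − 93 = 34.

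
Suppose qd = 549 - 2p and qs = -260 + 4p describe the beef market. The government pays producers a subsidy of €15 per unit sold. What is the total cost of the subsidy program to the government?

Pre-subsidy: 549 - 2p = -260 + 4p gives p* = 809/6, q* = 838/3.
With the subsidy, sellers receive ps = pb + 15 for each unit, where pb is the price buyers pay.
Supply in terms of pb becomes qs = -260 + 4(pb + 15) = -200 + 4pb. Setting this equal to demand: 549 - 2pb = -200 + 4pb, so pb = 749/6.
Sellers receive ps = 749/6 + 15 = 839/6; q' = 549 − 2·(749/6) = 898/3.
Government outlay = subsidy × quantity = 15 × 898/3 = 4490.

Government cost = €4490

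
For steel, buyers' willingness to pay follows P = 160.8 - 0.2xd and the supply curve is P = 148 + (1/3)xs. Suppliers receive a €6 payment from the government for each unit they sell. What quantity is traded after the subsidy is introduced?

x' = 35.25

Pre-subsidy: 160.8 - 0.2x = 148 + (1/3)x gives x* = 24 and P* = 156.
With the subsidy, sellers receive Ps = Pb + 6 for each unit, where Pb is the price buyers pay.
On the curves, Pb = 160.8 - 0.2x and Ps = 148 + (1/3)x; the wedge Ps − Pb = 6 gives 148 + (1/3)x − (160.8 - 0.2x) = 6, so x' = 35.25.
Then Pb = 160.8 − 0.2·35.25 = 153.75 and Ps = 148 + (1/3)·35.25 = 159.75.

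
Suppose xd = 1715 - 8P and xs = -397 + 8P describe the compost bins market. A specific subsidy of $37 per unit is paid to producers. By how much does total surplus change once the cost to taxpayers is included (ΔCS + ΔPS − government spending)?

Net change in total surplus = -$2738

Pre-subsidy: 1715 - 8P = -397 + 8P gives P* = 132, x* = 659.
With the subsidy, sellers receive Ps = Pb + 37 for each unit, where Pb is the price buyers pay.
Supply in terms of Pb becomes xs = -397 + 8(Pb + 37) = -101 + 8Pb. Setting this equal to demand: 1715 - 8Pb = -101 + 8Pb, so Pb = 113.5.
Sellers receive Ps = 113.5 + 37 = 150.5; x' = 1715 − 8·113.5 = 807.
ΔCS = ½(659 + 807)(132 − 113.5) = 13560.5; ΔPS = ½(659 + 807)(150.5 − 132) = 13560.5.
Government spending = 37 × 807 = 29859.
Net change = 13560.5 + 13560.5 − 29859 = -2738. The loss equals the DWL triangle ½·37·148.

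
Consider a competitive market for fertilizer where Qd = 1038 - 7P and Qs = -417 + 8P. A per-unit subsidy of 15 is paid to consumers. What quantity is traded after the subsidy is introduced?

Q' = 415

Pre-subsidy: 1038 - 7P = -417 + 8P gives P* = 97, Q* = 359.
With the rebate, buyers effectively pay Pb = Ps − 15, where Ps is the price sellers receive.
Demand in terms of Ps becomes Qd = 1038 − 7(Ps − 15) = 1143 - 7Ps. Setting this equal to supply: 1143 - 7Ps = -417 + 8Ps, so Ps = 104.
Buyers pay Pb = 104 − 15 = 89; Q' = -417 + 8·104 = 415.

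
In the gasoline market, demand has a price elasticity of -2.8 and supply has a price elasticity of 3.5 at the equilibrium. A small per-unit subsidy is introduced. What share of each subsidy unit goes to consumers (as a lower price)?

Consumer share = 5/9

For a small subsidy around the equilibrium, the benefit split depends on the relative slopes, which at a point are proportional to the elasticities.
Buyer share = εs/(εs + |εd|) = 3.5/(3.5 + 2.8) = 5/9; seller share = |εd|/(εs + |εd|) = 4/9.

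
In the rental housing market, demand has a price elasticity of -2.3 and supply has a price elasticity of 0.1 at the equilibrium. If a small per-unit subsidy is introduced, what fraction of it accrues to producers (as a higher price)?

Producer share = 23/24

For a small subsidy around the equilibrium, the benefit split depends on the relative slopes, which at a point are proportional to the elasticities.
Buyer share = εs/(εs + |εd|) = 0.1/(0.1 + 2.3) = 1/24; seller share = |εd|/(εs + |εd|) = 23/24.
So producers capture 23/24 of the subsidy.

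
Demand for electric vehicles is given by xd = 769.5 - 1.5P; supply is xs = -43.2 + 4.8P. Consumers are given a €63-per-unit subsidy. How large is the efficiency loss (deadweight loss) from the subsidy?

Deadweight loss = €2268

Pre-subsidy: 769.5 - 1.5P = -43.2 + 4.8P gives P* = 129, x* = 576.
With the rebate, buyers effectively pay Pb = Ps − 63, where Ps is the price sellers receive.
Demand in terms of Ps becomes xd = 769.5 − 1.5(Ps − 63) = 864 - 1.5Ps. Setting this equal to supply: 864 - 1.5Ps = -43.2 + 4.8Ps, so Ps = 144.
Buyers pay Pb = 144 − 63 = 81; x' = -43.2 + 4.8·144 = 648.
The subsidy expands output by 648 − 576 = 72 past the efficient level; on those units the gap between marginal cost and willingness to pay runs from 0 up to 63.
DWL = ½ × 63 × 72 = 2268.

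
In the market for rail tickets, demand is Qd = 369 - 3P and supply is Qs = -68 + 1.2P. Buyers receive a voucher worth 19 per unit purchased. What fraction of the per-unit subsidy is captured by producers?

Pre-subsidy: 369 - 3P = -68 + 1.2P gives P* = 2185/21, Q* = 398/7.
With the rebate, buyers effectively pay Pb = Ps − 19, where Ps is the price sellers receive.
Demand in terms of Ps becomes Qd = 369 − 3(Ps − 19) = 426 - 3Ps. Setting this equal to supply: 426 - 3Ps = -68 + 1.2Ps, so Ps = 2470/21.
Buyers pay Pb = 2470/21 − 19 = 2071/21; Q' = -68 + 1.2·(2470/21) = 512/7.
Buyers' price falls by P* − Pb = 2185/21 − 2071/21 = 38/7; sellers' price rises by Ps − P* = 2470/21 − 2185/21 = 95/7.
So producers capture (95/7)/19 = 5/7 of each unit of subsidy.

Producer share = 5/7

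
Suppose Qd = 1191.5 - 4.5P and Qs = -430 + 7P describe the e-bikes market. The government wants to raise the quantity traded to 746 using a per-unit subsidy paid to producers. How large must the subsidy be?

At Q = 746, invert demand for the buyer price: Pb = (1191.5 − 746)/4.5 = 99; invert supply for the seller price: Ps = (746 − (-430))/7 = 168.
The subsidy must fill the gap: s = Ps − Pb = 168 − 99 = 69.

Required subsidy s = 69 per unit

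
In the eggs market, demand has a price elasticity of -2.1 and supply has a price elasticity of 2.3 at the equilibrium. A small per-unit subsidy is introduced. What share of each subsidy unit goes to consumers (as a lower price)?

Consumer share = 23/44

For a small subsidy around the equilibrium, the benefit split depends on the relative slopes, which at a point are proportional to the elasticities.
Buyer share = εs/(εs + |εd|) = 2.3/(2.3 + 2.1) = 23/44; seller share = |εd|/(εs + |εd|) = 21/44.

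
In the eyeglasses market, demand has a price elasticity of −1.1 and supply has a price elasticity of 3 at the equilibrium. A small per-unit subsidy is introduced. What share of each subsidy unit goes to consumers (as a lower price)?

For a small subsidy around the equilibrium, the benefit split depends on the relative slopes, which at a point are proportional to the elasticities.
Buyer share = εs/(εs + |εd|) = 3/(3 + 1.1) = 30/41; seller share = |εd|/(εs + |εd|) = 11/41.

Consumer share = 30/41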